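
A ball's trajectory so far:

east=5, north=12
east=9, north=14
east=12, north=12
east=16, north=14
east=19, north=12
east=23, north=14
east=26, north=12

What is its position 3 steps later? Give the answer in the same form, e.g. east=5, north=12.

Step-to-step displacements: (+4,+2), (+3,-2), (+4,+2), (+3,-2), (+4,+2), (+3,-2) — a repeating cycle of length 2.
step 7: apply (+4,+2) → east=30, north=14
step 8: apply (+3,-2) → east=33, north=12
step 9: apply (+4,+2) → east=37, north=14

east=37, north=14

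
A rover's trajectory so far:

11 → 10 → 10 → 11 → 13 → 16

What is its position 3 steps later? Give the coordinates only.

31

Successive displacements: -1, +0, +1, +2, +3 — each changes by +1.
step 6: 16 + 4 → 20
step 7: 20 + 5 → 25
step 8: 25 + 6 → 31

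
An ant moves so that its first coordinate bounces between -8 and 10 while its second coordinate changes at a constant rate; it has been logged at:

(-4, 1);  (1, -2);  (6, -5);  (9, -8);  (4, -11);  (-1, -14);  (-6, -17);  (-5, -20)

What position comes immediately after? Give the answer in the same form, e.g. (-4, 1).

(0, -23)

The first coordinate travels 5 per step and bounces off the walls at -8 and 10.
  step 8: -5 → 0
The second coordinate changes by -3 each step: at step 8 it is -23.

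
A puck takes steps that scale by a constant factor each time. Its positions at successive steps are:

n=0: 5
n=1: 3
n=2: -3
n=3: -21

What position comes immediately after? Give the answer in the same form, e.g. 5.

-75

Step-to-step displacements: -2, -6, -18; each is 3× the previous.
step 4: -21 − 54 → -75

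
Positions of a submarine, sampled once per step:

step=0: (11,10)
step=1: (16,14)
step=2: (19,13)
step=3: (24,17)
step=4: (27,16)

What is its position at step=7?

Differencing gives (+5,+4), (+3,-1), (+5,+4), (+3,-1). This is the pattern (+5,+4), (+3,-1) repeated.
step 5: apply (+5,+4) → (32,20)
step 6: apply (+3,-1) → (35,19)
step 7: apply (+5,+4) → (40,23)

(40,23)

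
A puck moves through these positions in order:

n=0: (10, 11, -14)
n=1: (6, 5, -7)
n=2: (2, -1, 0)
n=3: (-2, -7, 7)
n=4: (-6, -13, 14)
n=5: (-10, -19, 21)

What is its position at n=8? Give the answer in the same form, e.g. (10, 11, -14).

Each step adds (-4, -6, +7) to the position.
step 6: (-10, -19, 21) + (-4, -6, +7) → (-14, -25, 28)
step 7: (-14, -25, 28) + (-4, -6, +7) → (-18, -31, 35)
step 8: (-18, -31, 35) + (-4, -6, +7) → (-22, -37, 42)

(-22, -37, 42)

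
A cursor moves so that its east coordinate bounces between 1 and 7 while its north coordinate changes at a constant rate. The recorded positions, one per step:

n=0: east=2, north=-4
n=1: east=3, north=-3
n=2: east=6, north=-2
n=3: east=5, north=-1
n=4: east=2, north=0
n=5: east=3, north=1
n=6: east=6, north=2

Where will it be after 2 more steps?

The east coordinate reflects between 1 and 7, moving 3 per step.
  step 7: 6 → 5
  step 8: 5 → 2
The north coordinate changes by +1 each step: at step 8 it is 4.

east=2, north=4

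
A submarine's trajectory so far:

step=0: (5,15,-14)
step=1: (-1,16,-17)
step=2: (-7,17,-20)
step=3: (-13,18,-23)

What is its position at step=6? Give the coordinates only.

The position changes by (-6,+1,-3) every step.
step 4: (-13,18,-23) + (-6,+1,-3) → (-19,19,-26)
step 5: (-19,19,-26) + (-6,+1,-3) → (-25,20,-29)
step 6: (-25,20,-29) + (-6,+1,-3) → (-31,21,-32)

(-31,21,-32)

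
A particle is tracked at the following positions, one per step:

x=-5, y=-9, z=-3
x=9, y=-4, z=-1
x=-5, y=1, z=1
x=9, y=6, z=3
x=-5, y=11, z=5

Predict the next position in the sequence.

The x coordinate repeats the cycle [-5, 9] with period 2; step 5 mod 2 = 1, giving 9.
The y coordinate changes by +5 each step, so at step 5 it is -9 + 5·(5) = 16.
The z coordinate changes by +2 each step, so at step 5 it is -3 + 5·(2) = 7.

x=9, y=16, z=7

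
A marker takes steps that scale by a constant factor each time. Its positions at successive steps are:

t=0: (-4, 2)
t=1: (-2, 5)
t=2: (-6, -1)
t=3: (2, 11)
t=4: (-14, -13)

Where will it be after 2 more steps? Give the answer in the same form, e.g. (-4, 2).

Consecutive displacements (+2, +3), (-4, -6), (+8, +12), (-16, -24) scale by a factor of -2 each step.
step 5: (-14, -13) + (+32, +48) → (18, 35)
step 6: (18, 35) + (-64, -96) → (-46, -61)

(-46, -61)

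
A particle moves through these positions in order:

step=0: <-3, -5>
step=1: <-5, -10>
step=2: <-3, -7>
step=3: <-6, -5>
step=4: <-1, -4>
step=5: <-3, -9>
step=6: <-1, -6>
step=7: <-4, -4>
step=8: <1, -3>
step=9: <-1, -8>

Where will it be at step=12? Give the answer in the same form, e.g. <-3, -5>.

<3, -2>

Step-to-step displacements: <-2, -5>, <+2, +3>, <-3, +2>, <+5, +1>, <-2, -5>, <+2, +3>, <-3, +2>, <+5, +1>, <-2, -5> — a repeating cycle of length 4.
step 10: apply <+2, +3> → <1, -5>
step 11: apply <-3, +2> → <-2, -3>
step 12: apply <+5, +1> → <3, -2>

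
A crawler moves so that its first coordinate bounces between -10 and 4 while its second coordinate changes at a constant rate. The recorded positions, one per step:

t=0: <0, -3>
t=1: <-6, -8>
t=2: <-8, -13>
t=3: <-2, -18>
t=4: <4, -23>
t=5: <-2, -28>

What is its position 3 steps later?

The first coordinate reflects between -10 and 4, moving 6 per step.
  step 6: -2 → -8
  step 7: -8 → -6
  step 8: -6 → 0
The second coordinate changes by -5 each step: at step 8 it is -43.

<0, -43>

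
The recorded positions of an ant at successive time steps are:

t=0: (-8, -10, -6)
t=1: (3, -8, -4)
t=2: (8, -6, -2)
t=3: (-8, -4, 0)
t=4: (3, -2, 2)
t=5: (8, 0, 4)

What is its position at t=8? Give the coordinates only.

(8, 6, 10)

The first coordinate repeats the cycle [-8, 3, 8] with period 3; step 8 mod 3 = 2, giving 8.
The second coordinate changes by +2 each step, so at step 8 it is -10 + 8·(2) = 6.
The third coordinate changes by +2 each step, so at step 8 it is -6 + 8·(2) = 10.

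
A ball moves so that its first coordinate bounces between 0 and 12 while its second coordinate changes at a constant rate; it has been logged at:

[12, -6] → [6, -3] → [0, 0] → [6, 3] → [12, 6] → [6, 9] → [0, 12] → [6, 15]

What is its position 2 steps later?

[6, 21]

The first coordinate reflects between 0 and 12, moving 6 per step.
  step 8: 6 → 12
  step 9: 12 → 6
The second coordinate changes by +3 each step: at step 9 it is 21.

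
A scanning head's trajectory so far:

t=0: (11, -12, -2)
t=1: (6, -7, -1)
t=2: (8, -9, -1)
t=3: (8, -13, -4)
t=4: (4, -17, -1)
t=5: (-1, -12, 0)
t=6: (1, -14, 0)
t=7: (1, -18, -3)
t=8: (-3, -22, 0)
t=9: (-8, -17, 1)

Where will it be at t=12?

(-10, -27, 1)

The moves between consecutive positions are (-5, +5, +1), (+2, -2, +0), (+0, -4, -3), (-4, -4, +3), (-5, +5, +1), (+2, -2, +0), (+0, -4, -3), (-4, -4, +3), (-5, +5, +1); they repeat the 4-cycle [(-5, +5, +1), (+2, -2, +0), (+0, -4, -3), (-4, -4, +3)].
step 10: apply (+2, -2, +0) → (-6, -19, 1)
step 11: apply (+0, -4, -3) → (-6, -23, -2)
step 12: apply (-4, -4, +3) → (-10, -27, 1)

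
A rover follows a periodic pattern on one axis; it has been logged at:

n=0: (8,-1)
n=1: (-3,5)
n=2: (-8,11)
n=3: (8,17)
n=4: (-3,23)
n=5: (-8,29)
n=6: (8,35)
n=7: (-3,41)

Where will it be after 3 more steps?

The first coordinate repeats the cycle [8, -3, -8] with period 3; step 10 mod 3 = 1, giving -3.
The second coordinate changes by +6 each step, so at step 10 it is -1 + 10·(6) = 59.

(-3,59)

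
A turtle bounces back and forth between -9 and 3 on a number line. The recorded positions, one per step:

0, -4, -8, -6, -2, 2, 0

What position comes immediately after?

-4

The value travels 4 per step and bounces off the walls at -9 and 3.
  step 7: 0 → -4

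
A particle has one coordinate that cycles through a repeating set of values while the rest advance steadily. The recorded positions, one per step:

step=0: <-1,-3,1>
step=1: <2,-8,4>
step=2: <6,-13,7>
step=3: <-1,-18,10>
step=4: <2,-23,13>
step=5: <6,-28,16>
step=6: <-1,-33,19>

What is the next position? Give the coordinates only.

<2,-38,22>

The first coordinate repeats the cycle [-1, 2, 6] with period 3; step 7 mod 3 = 1, giving 2.
The second coordinate changes by -5 each step, so at step 7 it is -3 + 7·(-5) = -38.
The third coordinate changes by +3 each step, so at step 7 it is 1 + 7·(3) = 22.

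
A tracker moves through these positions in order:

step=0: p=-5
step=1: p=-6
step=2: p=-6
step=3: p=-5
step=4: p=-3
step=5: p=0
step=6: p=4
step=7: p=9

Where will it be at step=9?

Taking differences between consecutive positions: -1, +0, +1, +2, +3, +4, +5. These grow by +1 each step.
step 8: 9 + 6 → p=15
step 9: 15 + 7 → p=22

p=22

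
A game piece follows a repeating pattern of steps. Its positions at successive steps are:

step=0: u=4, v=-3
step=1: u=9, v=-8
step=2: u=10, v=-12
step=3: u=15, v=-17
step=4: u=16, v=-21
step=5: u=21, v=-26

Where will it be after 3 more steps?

The moves between consecutive positions are (+5, -5), (+1, -4), (+5, -5), (+1, -4), (+5, -5); they repeat the 2-cycle [(+5, -5), (+1, -4)].
step 6: apply (+1, -4) → u=22, v=-30
step 7: apply (+5, -5) → u=27, v=-35
step 8: apply (+1, -4) → u=28, v=-39

u=28, v=-39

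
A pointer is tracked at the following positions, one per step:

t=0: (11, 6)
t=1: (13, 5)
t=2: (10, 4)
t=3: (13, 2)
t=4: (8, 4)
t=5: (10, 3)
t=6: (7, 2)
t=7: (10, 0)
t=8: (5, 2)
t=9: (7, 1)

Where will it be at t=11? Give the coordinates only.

(7, -2)

Step-to-step displacements: (+2, -1), (-3, -1), (+3, -2), (-5, +2), (+2, -1), (-3, -1), (+3, -2), (-5, +2), (+2, -1) — a repeating cycle of length 4.
step 10: apply (-3, -1) → (4, 0)
step 11: apply (+3, -2) → (7, -2)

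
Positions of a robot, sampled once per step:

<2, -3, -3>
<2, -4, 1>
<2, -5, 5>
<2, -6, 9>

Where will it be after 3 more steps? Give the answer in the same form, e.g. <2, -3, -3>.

<2, -9, 21>

The position changes by <+0, -1, +4> every step.
step 4: <2, -6, 9> + <+0, -1, +4> → <2, -7, 13>
step 5: <2, -7, 13> + <+0, -1, +4> → <2, -8, 17>
step 6: <2, -8, 17> + <+0, -1, +4> → <2, -9, 21>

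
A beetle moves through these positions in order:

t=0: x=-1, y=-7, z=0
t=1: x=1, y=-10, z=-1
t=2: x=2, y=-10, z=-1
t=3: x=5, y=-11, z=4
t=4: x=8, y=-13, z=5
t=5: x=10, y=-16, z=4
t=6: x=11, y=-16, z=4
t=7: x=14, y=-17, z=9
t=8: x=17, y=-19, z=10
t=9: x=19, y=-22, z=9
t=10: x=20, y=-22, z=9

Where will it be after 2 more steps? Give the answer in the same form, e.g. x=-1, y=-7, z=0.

x=26, y=-25, z=15

Differencing gives (+2, -3, -1), (+1, +0, +0), (+3, -1, +5), (+3, -2, +1), (+2, -3, -1), (+1, +0, +0), (+3, -1, +5), (+3, -2, +1), (+2, -3, -1), (+1, +0, +0). This is the pattern (+2, -3, -1), (+1, +0, +0), (+3, -1, +5), (+3, -2, +1) repeated.
step 11: apply (+3, -1, +5) → x=23, y=-23, z=14
step 12: apply (+3, -2, +1) → x=26, y=-25, z=15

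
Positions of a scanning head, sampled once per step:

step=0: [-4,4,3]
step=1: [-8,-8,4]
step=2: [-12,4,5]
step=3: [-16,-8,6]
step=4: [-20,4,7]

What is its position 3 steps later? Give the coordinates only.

[-32,-8,10]

The first coordinate changes by -4 each step, so at step 7 it is -4 + 7·(-4) = -32.
The second coordinate repeats the cycle [4, -8] with period 2; step 7 mod 2 = 1, giving -8.
The third coordinate changes by +1 each step, so at step 7 it is 3 + 7·(1) = 10.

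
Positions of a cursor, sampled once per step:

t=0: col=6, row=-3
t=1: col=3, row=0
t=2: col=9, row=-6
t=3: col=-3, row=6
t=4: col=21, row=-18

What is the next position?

Consecutive displacements (-3,+3), (+6,-6), (-12,+12), (+24,-24) scale by a factor of -2 each step.
step 5: col=21, row=-18 + (-48,+48) → col=-27, row=30

col=-27, row=30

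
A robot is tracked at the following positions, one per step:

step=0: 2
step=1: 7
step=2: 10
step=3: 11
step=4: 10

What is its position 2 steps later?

Taking differences between consecutive positions: +5, +3, +1, -1. These grow by -2 each step.
step 5: 10 − 3 → 7
step 6: 7 − 5 → 2

2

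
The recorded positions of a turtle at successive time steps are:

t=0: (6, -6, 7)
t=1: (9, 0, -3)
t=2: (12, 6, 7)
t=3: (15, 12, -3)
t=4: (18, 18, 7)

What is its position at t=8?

The first coordinate changes by +3 each step, so at step 8 it is 6 + 8·(3) = 30.
The second coordinate changes by +6 each step, so at step 8 it is -6 + 8·(6) = 42.
The third coordinate repeats the cycle [7, -3] with period 2; step 8 mod 2 = 0, giving 7.

(30, 42, 7)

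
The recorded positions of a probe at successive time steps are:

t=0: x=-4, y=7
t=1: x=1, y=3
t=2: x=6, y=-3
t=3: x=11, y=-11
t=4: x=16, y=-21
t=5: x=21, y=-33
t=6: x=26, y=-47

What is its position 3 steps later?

x=41, y=-101

Taking differences between consecutive positions: (+5,-4), (+5,-6), (+5,-8), (+5,-10), (+5,-12), (+5,-14). These grow by (+0,-2) each step.
step 7: x=26, y=-47 + (+5,-16) → x=31, y=-63
step 8: x=31, y=-63 + (+5,-18) → x=36, y=-81
step 9: x=36, y=-81 + (+5,-20) → x=41, y=-101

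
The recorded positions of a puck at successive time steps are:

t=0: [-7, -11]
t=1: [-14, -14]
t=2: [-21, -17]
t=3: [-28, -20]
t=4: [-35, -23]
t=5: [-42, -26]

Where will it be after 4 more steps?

[-70, -38]

Constant displacement of [-7, -3] per step.
step 6: [-42, -26] + [-7, -3] → [-49, -29]
step 7: [-49, -29] + [-7, -3] → [-56, -32]
step 8: [-56, -32] + [-7, -3] → [-63, -35]
step 9: [-63, -35] + [-7, -3] → [-70, -38]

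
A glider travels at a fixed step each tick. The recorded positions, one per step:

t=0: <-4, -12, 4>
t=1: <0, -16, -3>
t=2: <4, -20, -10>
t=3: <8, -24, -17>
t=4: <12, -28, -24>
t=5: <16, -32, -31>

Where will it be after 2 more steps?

Constant displacement of <+4, -4, -7> per step.
step 6: <16, -32, -31> + <+4, -4, -7> → <20, -36, -38>
step 7: <20, -36, -38> + <+4, -4, -7> → <24, -40, -45>

<24, -40, -45>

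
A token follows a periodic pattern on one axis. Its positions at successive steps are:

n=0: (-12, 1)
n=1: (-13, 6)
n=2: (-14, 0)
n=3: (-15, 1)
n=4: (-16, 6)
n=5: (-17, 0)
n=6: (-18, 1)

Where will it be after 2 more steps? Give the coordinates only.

First: linear, -1 per step → -20 at step 8.
Second: cycles through 1, 6, 0 every 3 steps. Step 8 lands at position 2 of the cycle → 0.

(-20, 0)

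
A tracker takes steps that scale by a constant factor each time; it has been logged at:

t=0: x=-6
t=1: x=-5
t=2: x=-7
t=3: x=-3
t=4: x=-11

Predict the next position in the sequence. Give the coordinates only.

The jumps are +1, -2, +4, -8 — a geometric progression with ratio -2.
step 5: -11 + 16 → x=5

x=5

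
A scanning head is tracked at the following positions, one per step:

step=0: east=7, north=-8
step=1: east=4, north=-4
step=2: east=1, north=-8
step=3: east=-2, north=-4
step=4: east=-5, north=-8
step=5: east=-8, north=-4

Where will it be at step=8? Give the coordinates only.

The east coordinate changes by -3 each step, so at step 8 it is 7 + 8·(-3) = -17.
The north coordinate repeats the cycle [-8, -4] with period 2; step 8 mod 2 = 0, giving -8.

east=-17, north=-8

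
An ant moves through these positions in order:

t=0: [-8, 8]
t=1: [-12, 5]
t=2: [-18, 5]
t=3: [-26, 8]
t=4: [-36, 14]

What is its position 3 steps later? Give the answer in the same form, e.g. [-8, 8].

Successive displacements: [-4, -3], [-6, +0], [-8, +3], [-10, +6] — each changes by [-2, +3].
step 5: [-36, 14] + [-12, +9] → [-48, 23]
step 6: [-48, 23] + [-14, +12] → [-62, 35]
step 7: [-62, 35] + [-16, +15] → [-78, 50]

[-78, 50]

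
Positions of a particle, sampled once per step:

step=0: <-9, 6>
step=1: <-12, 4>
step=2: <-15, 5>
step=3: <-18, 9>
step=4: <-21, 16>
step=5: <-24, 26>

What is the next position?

First differences are <-3, -2>, <-3, +1>, <-3, +4>, <-3, +7>, <-3, +10>; their common second difference is <+0, +3> (constant acceleration).
step 6: <-24, 26> + <-3, +13> → <-27, 39>

<-27, 39>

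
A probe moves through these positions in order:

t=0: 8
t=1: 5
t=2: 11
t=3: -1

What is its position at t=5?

Step-to-step displacements: -3, +6, -12; each is -2× the previous.
step 4: -1 + 24 → 23
step 5: 23 − 48 → -25

-25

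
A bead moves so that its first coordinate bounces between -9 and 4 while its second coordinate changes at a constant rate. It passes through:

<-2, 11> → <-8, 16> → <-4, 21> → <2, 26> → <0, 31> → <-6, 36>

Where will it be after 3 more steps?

The first coordinate reflects between -9 and 4, moving 6 per step.
  step 6: -6 → -6
  step 7: -6 → 0
  step 8: 0 → 2
The second coordinate changes by +5 each step: at step 8 it is 51.

<2, 51>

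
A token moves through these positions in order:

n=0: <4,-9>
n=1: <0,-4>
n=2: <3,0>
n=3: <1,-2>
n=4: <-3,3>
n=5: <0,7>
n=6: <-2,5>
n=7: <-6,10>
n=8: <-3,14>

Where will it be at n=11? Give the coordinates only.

The moves between consecutive positions are <-4,+5>, <+3,+4>, <-2,-2>, <-4,+5>, <+3,+4>, <-2,-2>, <-4,+5>, <+3,+4>; they repeat the 3-cycle [<-4,+5>, <+3,+4>, <-2,-2>].
step 9: apply <-2,-2> → <-5,12>
step 10: apply <-4,+5> → <-9,17>
step 11: apply <+3,+4> → <-6,21>

<-6,21>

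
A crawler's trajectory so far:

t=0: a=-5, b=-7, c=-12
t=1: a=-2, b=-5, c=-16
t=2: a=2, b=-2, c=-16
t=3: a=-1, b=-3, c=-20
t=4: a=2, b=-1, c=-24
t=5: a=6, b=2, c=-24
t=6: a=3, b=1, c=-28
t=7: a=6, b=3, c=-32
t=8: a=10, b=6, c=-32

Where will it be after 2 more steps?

Differencing gives (+3, +2, -4), (+4, +3, +0), (-3, -1, -4), (+3, +2, -4), (+4, +3, +0), (-3, -1, -4), (+3, +2, -4), (+4, +3, +0). This is the pattern (+3, +2, -4), (+4, +3, +0), (-3, -1, -4) repeated.
step 9: apply (-3, -1, -4) → a=7, b=5, c=-36
step 10: apply (+3, +2, -4) → a=10, b=7, c=-40

a=10, b=7, c=-40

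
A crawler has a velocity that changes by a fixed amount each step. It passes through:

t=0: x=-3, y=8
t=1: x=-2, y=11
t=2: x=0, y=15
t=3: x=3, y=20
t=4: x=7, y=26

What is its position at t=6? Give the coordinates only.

Taking differences between consecutive positions: (+1,+3), (+2,+4), (+3,+5), (+4,+6). These grow by (+1,+1) each step.
step 5: x=7, y=26 + (+5,+7) → x=12, y=33
step 6: x=12, y=33 + (+6,+8) → x=18, y=41

x=18, y=41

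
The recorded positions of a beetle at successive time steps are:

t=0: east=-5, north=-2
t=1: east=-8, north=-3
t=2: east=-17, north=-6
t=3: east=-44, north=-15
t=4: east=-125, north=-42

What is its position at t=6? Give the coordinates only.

The jumps are (-3, -1), (-9, -3), (-27, -9), (-81, -27) — a geometric progression with ratio 3.
step 5: east=-125, north=-42 + (-243, -81) → east=-368, north=-123
step 6: east=-368, north=-123 + (-729, -243) → east=-1097, north=-366

east=-1097, north=-366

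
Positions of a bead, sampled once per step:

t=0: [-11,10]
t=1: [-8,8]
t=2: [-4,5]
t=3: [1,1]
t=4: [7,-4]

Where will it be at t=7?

[31,-25]

Taking differences between consecutive positions: [+3,-2], [+4,-3], [+5,-4], [+6,-5]. These grow by [+1,-1] each step.
step 5: [7,-4] + [+7,-6] → [14,-10]
step 6: [14,-10] + [+8,-7] → [22,-17]
step 7: [22,-17] + [+9,-8] → [31,-25]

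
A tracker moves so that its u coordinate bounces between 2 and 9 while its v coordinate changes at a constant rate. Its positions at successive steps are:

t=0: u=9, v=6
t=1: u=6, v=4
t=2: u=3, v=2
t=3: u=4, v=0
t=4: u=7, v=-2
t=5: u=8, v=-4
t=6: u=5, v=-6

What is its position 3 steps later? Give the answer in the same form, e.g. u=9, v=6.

u=8, v=-12

The u coordinate reflects between 2 and 9, moving 3 per step.
  step 7: 5 → 2
  step 8: 2 → 5
  step 9: 5 → 8
The v coordinate changes by -2 each step: at step 9 it is -12.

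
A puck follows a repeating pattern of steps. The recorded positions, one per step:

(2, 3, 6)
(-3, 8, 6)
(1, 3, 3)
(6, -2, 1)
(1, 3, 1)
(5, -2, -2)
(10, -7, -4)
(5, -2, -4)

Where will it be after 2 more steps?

(14, -12, -9)

The moves between consecutive positions are (-5, +5, +0), (+4, -5, -3), (+5, -5, -2), (-5, +5, +0), (+4, -5, -3), (+5, -5, -2), (-5, +5, +0); they repeat the 3-cycle [(-5, +5, +0), (+4, -5, -3), (+5, -5, -2)].
step 8: apply (+4, -5, -3) → (9, -7, -7)
step 9: apply (+5, -5, -2) → (14, -12, -9)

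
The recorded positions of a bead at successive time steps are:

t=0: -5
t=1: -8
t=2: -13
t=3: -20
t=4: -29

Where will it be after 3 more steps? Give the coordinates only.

-68

Successive displacements: -3, -5, -7, -9 — each changes by -2.
step 5: -29 − 11 → -40
step 6: -40 − 13 → -53
step 7: -53 − 15 → -68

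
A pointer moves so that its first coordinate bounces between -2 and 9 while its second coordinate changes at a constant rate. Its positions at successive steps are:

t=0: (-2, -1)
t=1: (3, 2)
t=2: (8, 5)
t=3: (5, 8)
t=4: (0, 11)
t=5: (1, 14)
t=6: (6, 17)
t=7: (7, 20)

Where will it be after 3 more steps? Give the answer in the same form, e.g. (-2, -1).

The first coordinate reflects between -2 and 9, moving 5 per step.
  step 8: 7 → 2
  step 9: 2 → -1
  step 10: -1 → 4
The second coordinate changes by +3 each step: at step 10 it is 29.

(4, 29)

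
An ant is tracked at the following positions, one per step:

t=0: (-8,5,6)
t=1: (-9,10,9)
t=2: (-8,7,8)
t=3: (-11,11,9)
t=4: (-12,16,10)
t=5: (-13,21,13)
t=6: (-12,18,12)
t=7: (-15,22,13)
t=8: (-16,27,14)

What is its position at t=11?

Differencing gives (-1,+5,+3), (+1,-3,-1), (-3,+4,+1), (-1,+5,+1), (-1,+5,+3), (+1,-3,-1), (-3,+4,+1), (-1,+5,+1). This is the pattern (-1,+5,+3), (+1,-3,-1), (-3,+4,+1), (-1,+5,+1) repeated.
step 9: apply (-1,+5,+3) → (-17,32,17)
step 10: apply (+1,-3,-1) → (-16,29,16)
step 11: apply (-3,+4,+1) → (-19,33,17)

(-19,33,17)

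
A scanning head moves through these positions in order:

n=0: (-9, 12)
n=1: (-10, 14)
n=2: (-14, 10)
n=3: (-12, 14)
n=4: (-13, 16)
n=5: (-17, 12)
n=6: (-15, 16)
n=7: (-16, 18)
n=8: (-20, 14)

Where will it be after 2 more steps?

Differencing gives (-1, +2), (-4, -4), (+2, +4), (-1, +2), (-4, -4), (+2, +4), (-1, +2), (-4, -4). This is the pattern (-1, +2), (-4, -4), (+2, +4) repeated.
step 9: apply (+2, +4) → (-18, 18)
step 10: apply (-1, +2) → (-19, 20)

(-19, 20)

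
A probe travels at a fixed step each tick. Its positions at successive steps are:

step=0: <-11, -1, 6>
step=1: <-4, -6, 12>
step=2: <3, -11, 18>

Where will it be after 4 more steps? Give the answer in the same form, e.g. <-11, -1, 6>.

<31, -31, 42>

Constant displacement of <+7, -5, +6> per step.
step 3: <3, -11, 18> + <+7, -5, +6> → <10, -16, 24>
step 4: <10, -16, 24> + <+7, -5, +6> → <17, -21, 30>
step 5: <17, -21, 30> + <+7, -5, +6> → <24, -26, 36>
step 6: <24, -26, 36> + <+7, -5, +6> → <31, -31, 42>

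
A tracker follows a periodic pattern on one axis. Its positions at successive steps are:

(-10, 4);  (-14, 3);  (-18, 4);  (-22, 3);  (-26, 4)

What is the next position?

First: linear, -4 per step → -30 at step 5.
Second: cycles through 4, 3 every 2 steps. Step 5 lands at position 1 of the cycle → 3.

(-30, 3)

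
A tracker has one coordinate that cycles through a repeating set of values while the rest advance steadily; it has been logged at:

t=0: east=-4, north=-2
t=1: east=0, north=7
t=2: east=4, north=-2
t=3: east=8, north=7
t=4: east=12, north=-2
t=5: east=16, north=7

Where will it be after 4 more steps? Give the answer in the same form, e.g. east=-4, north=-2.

east=32, north=7

East: linear, +4 per step → 32 at step 9.
North: cycles through -2, 7 every 2 steps. Step 9 lands at position 1 of the cycle → 7.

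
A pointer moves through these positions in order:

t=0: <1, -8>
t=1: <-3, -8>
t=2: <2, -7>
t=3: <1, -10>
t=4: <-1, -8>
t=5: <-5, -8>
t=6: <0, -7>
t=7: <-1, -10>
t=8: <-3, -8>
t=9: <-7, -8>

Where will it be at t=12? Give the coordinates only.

<-5, -8>

The moves between consecutive positions are <-4, +0>, <+5, +1>, <-1, -3>, <-2, +2>, <-4, +0>, <+5, +1>, <-1, -3>, <-2, +2>, <-4, +0>; they repeat the 4-cycle [<-4, +0>, <+5, +1>, <-1, -3>, <-2, +2>].
step 10: apply <+5, +1> → <-2, -7>
step 11: apply <-1, -3> → <-3, -10>
step 12: apply <-2, +2> → <-5, -8>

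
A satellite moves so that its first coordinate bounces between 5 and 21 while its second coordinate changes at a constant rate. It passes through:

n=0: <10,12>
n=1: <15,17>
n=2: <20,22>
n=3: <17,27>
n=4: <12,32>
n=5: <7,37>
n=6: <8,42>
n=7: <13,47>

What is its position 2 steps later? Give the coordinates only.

<19,57>

The first coordinate reflects between 5 and 21, moving 5 per step.
  step 8: 13 → 18
  step 9: 18 → 19
The second coordinate changes by +5 each step: at step 9 it is 57.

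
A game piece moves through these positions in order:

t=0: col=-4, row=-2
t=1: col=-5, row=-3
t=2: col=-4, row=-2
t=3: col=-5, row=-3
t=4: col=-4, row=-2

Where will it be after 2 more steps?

col=-4, row=-2

The jumps are (-1,-1), (+1,+1), (-1,-1), (+1,+1) — a geometric progression with ratio -1.
step 5: col=-4, row=-2 + (-1,-1) → col=-5, row=-3
step 6: col=-5, row=-3 + (+1,+1) → col=-4, row=-2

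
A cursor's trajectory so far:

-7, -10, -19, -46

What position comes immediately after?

-127

The jumps are -3, -9, -27 — a geometric progression with ratio 3.
step 4: -46 − 81 → -127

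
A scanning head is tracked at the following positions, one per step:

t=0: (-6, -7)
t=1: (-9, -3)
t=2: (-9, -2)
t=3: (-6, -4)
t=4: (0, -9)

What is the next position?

(9, -17)

Successive displacements: (-3, +4), (+0, +1), (+3, -2), (+6, -5) — each changes by (+3, -3).
step 5: (0, -9) + (+9, -8) → (9, -17)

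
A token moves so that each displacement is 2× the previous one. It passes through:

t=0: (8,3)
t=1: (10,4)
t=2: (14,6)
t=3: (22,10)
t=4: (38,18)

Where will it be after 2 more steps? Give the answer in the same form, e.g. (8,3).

Step-to-step displacements: (+2,+1), (+4,+2), (+8,+4), (+16,+8); each is 2× the previous.
step 5: (38,18) + (+32,+16) → (70,34)
step 6: (70,34) + (+64,+32) → (134,66)

(134,66)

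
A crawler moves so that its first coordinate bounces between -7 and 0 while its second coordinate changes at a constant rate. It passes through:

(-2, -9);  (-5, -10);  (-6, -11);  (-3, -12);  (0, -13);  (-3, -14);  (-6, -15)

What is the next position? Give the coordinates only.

The first coordinate travels 3 per step and bounces off the walls at -7 and 0.
  step 7: -6 → -5
The second coordinate changes by -1 each step: at step 7 it is -16.

(-5, -16)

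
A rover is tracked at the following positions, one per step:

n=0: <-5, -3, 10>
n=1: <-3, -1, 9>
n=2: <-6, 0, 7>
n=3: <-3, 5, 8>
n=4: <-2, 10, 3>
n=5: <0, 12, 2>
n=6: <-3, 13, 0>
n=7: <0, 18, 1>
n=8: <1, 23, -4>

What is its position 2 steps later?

The moves between consecutive positions are <+2, +2, -1>, <-3, +1, -2>, <+3, +5, +1>, <+1, +5, -5>, <+2, +2, -1>, <-3, +1, -2>, <+3, +5, +1>, <+1, +5, -5>; they repeat the 4-cycle [<+2, +2, -1>, <-3, +1, -2>, <+3, +5, +1>, <+1, +5, -5>].
step 9: apply <+2, +2, -1> → <3, 25, -5>
step 10: apply <-3, +1, -2> → <0, 26, -7>

<0, 26, -7>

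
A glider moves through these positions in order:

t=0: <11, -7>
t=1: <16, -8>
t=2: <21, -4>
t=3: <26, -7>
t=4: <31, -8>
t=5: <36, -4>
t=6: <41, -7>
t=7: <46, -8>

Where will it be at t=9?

The first coordinate changes by +5 each step, so at step 9 it is 11 + 9·(5) = 56.
The second coordinate repeats the cycle [-7, -8, -4] with period 3; step 9 mod 3 = 0, giving -7.

<56, -7>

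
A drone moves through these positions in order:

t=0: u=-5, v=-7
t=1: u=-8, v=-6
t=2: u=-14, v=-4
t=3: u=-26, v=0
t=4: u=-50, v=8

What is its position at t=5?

u=-98, v=24

Consecutive displacements (-3, +1), (-6, +2), (-12, +4), (-24, +8) scale by a factor of 2 each step.
step 5: u=-50, v=8 + (-48, +16) → u=-98, v=24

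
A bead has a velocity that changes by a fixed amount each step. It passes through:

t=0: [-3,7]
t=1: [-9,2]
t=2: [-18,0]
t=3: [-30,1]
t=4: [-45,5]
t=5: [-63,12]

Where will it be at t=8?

First differences are [-6,-5], [-9,-2], [-12,+1], [-15,+4], [-18,+7]; their common second difference is [-3,+3] (constant acceleration).
step 6: [-63,12] + [-21,+10] → [-84,22]
step 7: [-84,22] + [-24,+13] → [-108,35]
step 8: [-108,35] + [-27,+16] → [-135,51]

[-135,51]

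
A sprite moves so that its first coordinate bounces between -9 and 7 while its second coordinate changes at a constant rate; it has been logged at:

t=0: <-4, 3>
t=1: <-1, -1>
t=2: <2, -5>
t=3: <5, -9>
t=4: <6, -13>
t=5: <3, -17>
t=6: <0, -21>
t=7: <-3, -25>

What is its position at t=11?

<-3, -41>

The first coordinate travels 3 per step and bounces off the walls at -9 and 7.
  step 8: -3 → -6
  step 9: -6 → -9
  step 10: -9 → -6
  step 11: -6 → -3
The second coordinate changes by -4 each step: at step 11 it is -41.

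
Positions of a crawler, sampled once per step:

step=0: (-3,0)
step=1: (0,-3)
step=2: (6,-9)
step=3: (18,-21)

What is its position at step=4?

(42,-45)

The jumps are (+3,-3), (+6,-6), (+12,-12) — a geometric progression with ratio 2.
step 4: (18,-21) + (+24,-24) → (42,-45)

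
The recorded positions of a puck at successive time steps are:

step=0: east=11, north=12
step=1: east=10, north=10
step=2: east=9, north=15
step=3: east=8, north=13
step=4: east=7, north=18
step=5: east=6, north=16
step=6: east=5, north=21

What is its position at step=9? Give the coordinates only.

east=2, north=22

Step-to-step displacements: (-1, -2), (-1, +5), (-1, -2), (-1, +5), (-1, -2), (-1, +5) — a repeating cycle of length 2.
step 7: apply (-1, -2) → east=4, north=19
step 8: apply (-1, +5) → east=3, north=24
step 9: apply (-1, -2) → east=2, north=22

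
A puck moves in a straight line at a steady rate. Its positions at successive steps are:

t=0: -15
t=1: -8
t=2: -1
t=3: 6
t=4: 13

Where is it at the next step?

20

The position changes by +7 every step.
step 5: 13 + 7 → 20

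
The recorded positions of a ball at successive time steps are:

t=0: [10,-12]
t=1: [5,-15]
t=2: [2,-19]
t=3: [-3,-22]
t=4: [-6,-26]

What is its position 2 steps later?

The moves between consecutive positions are [-5,-3], [-3,-4], [-5,-3], [-3,-4]; they repeat the 2-cycle [[-5,-3], [-3,-4]].
step 5: apply [-5,-3] → [-11,-29]
step 6: apply [-3,-4] → [-14,-33]

[-14,-33]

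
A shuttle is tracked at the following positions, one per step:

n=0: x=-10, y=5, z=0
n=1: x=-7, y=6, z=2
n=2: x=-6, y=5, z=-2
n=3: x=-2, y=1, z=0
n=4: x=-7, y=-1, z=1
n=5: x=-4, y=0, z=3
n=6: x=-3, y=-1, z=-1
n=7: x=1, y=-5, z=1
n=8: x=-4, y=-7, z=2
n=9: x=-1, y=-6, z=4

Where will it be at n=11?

The moves between consecutive positions are (+3, +1, +2), (+1, -1, -4), (+4, -4, +2), (-5, -2, +1), (+3, +1, +2), (+1, -1, -4), (+4, -4, +2), (-5, -2, +1), (+3, +1, +2); they repeat the 4-cycle [(+3, +1, +2), (+1, -1, -4), (+4, -4, +2), (-5, -2, +1)].
step 10: apply (+1, -1, -4) → x=0, y=-7, z=0
step 11: apply (+4, -4, +2) → x=4, y=-11, z=2

x=4, y=-11, z=2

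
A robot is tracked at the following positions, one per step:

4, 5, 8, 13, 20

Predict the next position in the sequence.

29

Successive displacements: +1, +3, +5, +7 — each changes by +2.
step 5: 20 + 9 → 29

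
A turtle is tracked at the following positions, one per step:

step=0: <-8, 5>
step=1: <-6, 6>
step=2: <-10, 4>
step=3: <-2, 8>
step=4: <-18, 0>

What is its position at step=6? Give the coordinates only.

<-50, -16>

Consecutive displacements <+2, +1>, <-4, -2>, <+8, +4>, <-16, -8> scale by a factor of -2 each step.
step 5: <-18, 0> + <+32, +16> → <14, 16>
step 6: <14, 16> + <-64, -32> → <-50, -16>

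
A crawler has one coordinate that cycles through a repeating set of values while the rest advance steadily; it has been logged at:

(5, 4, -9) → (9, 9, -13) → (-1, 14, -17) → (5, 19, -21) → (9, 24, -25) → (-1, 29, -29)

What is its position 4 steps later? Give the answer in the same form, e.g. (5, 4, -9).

The first coordinate repeats the cycle [5, 9, -1] with period 3; step 9 mod 3 = 0, giving 5.
The second coordinate changes by +5 each step, so at step 9 it is 4 + 9·(5) = 49.
The third coordinate changes by -4 each step, so at step 9 it is -9 + 9·(-4) = -45.

(5, 49, -45)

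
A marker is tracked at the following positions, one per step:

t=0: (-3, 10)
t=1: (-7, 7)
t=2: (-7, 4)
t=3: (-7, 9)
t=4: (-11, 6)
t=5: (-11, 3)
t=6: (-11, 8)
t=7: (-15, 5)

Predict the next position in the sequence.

Step-to-step displacements: (-4, -3), (+0, -3), (+0, +5), (-4, -3), (+0, -3), (+0, +5), (-4, -3) — a repeating cycle of length 3.
step 8: apply (+0, -3) → (-15, 2)

(-15, 2)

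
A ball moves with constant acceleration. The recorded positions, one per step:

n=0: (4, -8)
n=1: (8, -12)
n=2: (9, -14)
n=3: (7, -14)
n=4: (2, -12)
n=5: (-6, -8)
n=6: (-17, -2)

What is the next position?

Successive displacements: (+4, -4), (+1, -2), (-2, +0), (-5, +2), (-8, +4), (-11, +6) — each changes by (-3, +2).
step 7: (-17, -2) + (-14, +8) → (-31, 6)

(-31, 6)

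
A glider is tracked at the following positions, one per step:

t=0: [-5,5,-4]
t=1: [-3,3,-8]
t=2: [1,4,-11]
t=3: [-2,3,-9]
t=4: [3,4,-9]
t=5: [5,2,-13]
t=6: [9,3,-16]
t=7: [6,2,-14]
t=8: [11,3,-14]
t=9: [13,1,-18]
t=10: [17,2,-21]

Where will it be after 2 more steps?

The moves between consecutive positions are [+2,-2,-4], [+4,+1,-3], [-3,-1,+2], [+5,+1,+0], [+2,-2,-4], [+4,+1,-3], [-3,-1,+2], [+5,+1,+0], [+2,-2,-4], [+4,+1,-3]; they repeat the 4-cycle [[+2,-2,-4], [+4,+1,-3], [-3,-1,+2], [+5,+1,+0]].
step 11: apply [-3,-1,+2] → [14,1,-19]
step 12: apply [+5,+1,+0] → [19,2,-19]

[19,2,-19]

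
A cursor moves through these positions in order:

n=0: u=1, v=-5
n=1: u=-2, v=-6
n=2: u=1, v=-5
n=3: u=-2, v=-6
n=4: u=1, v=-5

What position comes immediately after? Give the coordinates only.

Consecutive displacements (-3, -1), (+3, +1), (-3, -1), (+3, +1) scale by a factor of -1 each step.
step 5: u=1, v=-5 + (-3, -1) → u=-2, v=-6

u=-2, v=-6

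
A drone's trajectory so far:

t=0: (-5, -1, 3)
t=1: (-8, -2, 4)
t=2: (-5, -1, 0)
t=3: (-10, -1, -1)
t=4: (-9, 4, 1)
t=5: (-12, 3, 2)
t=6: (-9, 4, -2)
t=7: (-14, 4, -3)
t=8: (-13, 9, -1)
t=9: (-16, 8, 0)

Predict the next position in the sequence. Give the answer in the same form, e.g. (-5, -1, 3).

(-13, 9, -4)

Step-to-step displacements: (-3, -1, +1), (+3, +1, -4), (-5, +0, -1), (+1, +5, +2), (-3, -1, +1), (+3, +1, -4), (-5, +0, -1), (+1, +5, +2), (-3, -1, +1) — a repeating cycle of length 4.
step 10: apply (+3, +1, -4) → (-13, 9, -4)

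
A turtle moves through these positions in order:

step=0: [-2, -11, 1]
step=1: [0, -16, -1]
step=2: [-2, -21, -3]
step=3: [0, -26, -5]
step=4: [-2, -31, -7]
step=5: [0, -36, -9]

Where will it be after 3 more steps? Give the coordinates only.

The first coordinate repeats the cycle [-2, 0] with period 2; step 8 mod 2 = 0, giving -2.
The second coordinate changes by -5 each step, so at step 8 it is -11 + 8·(-5) = -51.
The third coordinate changes by -2 each step, so at step 8 it is 1 + 8·(-2) = -15.

[-2, -51, -15]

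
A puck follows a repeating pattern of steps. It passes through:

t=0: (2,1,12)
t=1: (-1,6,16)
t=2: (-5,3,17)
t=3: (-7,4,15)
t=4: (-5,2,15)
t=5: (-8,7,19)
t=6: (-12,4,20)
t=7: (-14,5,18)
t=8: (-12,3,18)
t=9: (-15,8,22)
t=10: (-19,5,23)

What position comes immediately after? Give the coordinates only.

The moves between consecutive positions are (-3,+5,+4), (-4,-3,+1), (-2,+1,-2), (+2,-2,+0), (-3,+5,+4), (-4,-3,+1), (-2,+1,-2), (+2,-2,+0), (-3,+5,+4), (-4,-3,+1); they repeat the 4-cycle [(-3,+5,+4), (-4,-3,+1), (-2,+1,-2), (+2,-2,+0)].
step 11: apply (-2,+1,-2) → (-21,6,21)

(-21,6,21)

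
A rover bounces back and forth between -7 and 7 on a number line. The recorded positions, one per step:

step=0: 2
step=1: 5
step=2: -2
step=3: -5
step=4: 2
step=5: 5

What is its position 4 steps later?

The value travels 7 per step and bounces off the walls at -7 and 7.
  step 6: 5 → -2
  step 7: -2 → -5
  step 8: -5 → 2
  step 9: 2 → 5

5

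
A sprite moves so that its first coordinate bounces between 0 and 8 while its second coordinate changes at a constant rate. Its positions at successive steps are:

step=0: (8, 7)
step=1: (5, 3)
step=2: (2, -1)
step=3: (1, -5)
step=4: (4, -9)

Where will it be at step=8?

The first coordinate reflects between 0 and 8, moving 3 per step.
  step 5: 4 → 7
  step 6: 7 → 6
  step 7: 6 → 3
  step 8: 3 → 0
The second coordinate changes by -4 each step: at step 8 it is -25.

(0, -25)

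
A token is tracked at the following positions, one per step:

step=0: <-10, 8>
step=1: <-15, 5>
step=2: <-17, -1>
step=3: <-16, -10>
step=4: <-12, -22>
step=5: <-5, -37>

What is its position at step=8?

Taking differences between consecutive positions: <-5, -3>, <-2, -6>, <+1, -9>, <+4, -12>, <+7, -15>. These grow by <+3, -3> each step.
step 6: <-5, -37> + <+10, -18> → <5, -55>
step 7: <5, -55> + <+13, -21> → <18, -76>
step 8: <18, -76> + <+16, -24> → <34, -100>

<34, -100>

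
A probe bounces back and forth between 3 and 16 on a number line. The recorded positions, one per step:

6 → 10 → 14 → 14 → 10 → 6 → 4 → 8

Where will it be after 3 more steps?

The value travels 4 per step and bounces off the walls at 3 and 16.
  step 8: 8 → 12
  step 9: 12 → 16
  step 10: 16 → 12

12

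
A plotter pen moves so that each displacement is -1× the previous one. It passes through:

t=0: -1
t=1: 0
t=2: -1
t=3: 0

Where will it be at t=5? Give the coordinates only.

0

Step-to-step displacements: +1, -1, +1; each is -1× the previous.
step 4: 0 − 1 → -1
step 5: -1 + 1 → 0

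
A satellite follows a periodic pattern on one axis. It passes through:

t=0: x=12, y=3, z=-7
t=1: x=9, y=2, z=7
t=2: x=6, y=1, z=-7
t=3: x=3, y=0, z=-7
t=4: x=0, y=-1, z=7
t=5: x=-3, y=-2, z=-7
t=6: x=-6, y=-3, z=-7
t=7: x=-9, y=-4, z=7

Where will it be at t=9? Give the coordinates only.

x=-15, y=-6, z=-7

X: linear, -3 per step → -15 at step 9.
Y: linear, -1 per step → -6 at step 9.
Z: cycles through -7, 7, -7 every 3 steps. Step 9 lands at position 0 of the cycle → -7.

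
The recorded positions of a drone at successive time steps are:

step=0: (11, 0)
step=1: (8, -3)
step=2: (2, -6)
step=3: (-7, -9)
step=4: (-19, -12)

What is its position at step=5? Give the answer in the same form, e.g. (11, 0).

(-34, -15)

Taking differences between consecutive positions: (-3, -3), (-6, -3), (-9, -3), (-12, -3). These grow by (-3, +0) each step.
step 5: (-19, -12) + (-15, -3) → (-34, -15)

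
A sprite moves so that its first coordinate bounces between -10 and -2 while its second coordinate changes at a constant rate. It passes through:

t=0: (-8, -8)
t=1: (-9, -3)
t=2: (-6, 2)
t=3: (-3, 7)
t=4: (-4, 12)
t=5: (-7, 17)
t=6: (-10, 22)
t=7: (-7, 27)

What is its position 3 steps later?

(-6, 42)

The first coordinate travels 3 per step and bounces off the walls at -10 and -2.
  step 8: -7 → -4
  step 9: -4 → -3
  step 10: -3 → -6
The second coordinate changes by +5 each step: at step 10 it is 42.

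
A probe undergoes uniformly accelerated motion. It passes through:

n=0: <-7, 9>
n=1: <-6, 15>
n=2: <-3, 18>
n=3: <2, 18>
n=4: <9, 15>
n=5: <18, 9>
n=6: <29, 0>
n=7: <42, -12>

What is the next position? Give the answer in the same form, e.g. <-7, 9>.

<57, -27>

First differences are <+1, +6>, <+3, +3>, <+5, +0>, <+7, -3>, <+9, -6>, <+11, -9>, <+13, -12>; their common second difference is <+2, -3> (constant acceleration).
step 8: <42, -12> + <+15, -15> → <57, -27>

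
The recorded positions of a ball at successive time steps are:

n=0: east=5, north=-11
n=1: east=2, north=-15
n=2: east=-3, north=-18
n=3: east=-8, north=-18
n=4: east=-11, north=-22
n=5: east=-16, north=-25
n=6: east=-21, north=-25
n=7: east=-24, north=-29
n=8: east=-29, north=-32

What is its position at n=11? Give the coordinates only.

east=-42, north=-39

Step-to-step displacements: (-3, -4), (-5, -3), (-5, +0), (-3, -4), (-5, -3), (-5, +0), (-3, -4), (-5, -3) — a repeating cycle of length 3.
step 9: apply (-5, +0) → east=-34, north=-32
step 10: apply (-3, -4) → east=-37, north=-36
step 11: apply (-5, -3) → east=-42, north=-39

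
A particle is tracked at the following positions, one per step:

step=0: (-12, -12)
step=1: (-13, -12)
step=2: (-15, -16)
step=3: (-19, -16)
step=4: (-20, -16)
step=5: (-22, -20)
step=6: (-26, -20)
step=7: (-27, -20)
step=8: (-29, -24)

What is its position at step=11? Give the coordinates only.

(-36, -28)

Step-to-step displacements: (-1, +0), (-2, -4), (-4, +0), (-1, +0), (-2, -4), (-4, +0), (-1, +0), (-2, -4) — a repeating cycle of length 3.
step 9: apply (-4, +0) → (-33, -24)
step 10: apply (-1, +0) → (-34, -24)
step 11: apply (-2, -4) → (-36, -28)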